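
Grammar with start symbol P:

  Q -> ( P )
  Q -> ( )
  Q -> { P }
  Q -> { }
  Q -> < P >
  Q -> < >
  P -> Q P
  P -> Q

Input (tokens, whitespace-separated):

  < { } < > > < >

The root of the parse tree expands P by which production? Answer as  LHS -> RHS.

P -> Q P

[P [Q < [P [Q { }] [P [Q < >]]] >] [P [Q < >]]]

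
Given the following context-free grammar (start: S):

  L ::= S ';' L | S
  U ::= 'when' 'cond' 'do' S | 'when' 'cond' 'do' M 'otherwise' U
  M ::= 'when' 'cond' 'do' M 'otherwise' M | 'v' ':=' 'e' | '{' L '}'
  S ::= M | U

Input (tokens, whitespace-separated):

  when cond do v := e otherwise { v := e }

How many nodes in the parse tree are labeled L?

[S [M when cond do [M v := e] otherwise [M { [L [S [M v := e]]] }]]]

1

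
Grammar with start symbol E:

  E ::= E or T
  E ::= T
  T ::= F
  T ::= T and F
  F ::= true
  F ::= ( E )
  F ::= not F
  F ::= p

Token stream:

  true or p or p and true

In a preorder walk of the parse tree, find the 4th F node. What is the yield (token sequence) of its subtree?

true

[E [E [E [T [F true]]] or [T [F p]]] or [T [T [F p]] and [F true]]]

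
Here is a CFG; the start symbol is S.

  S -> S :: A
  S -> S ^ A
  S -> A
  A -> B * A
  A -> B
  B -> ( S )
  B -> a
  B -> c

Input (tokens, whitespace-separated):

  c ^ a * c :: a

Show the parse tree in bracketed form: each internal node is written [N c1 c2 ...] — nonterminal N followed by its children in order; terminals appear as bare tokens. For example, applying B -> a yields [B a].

[S [S [S [A [B c]]] ^ [A [B a] * [A [B c]]]] :: [A [B a]]]

S
S :: A
S ^ A :: A
A ^ A :: A
B ^ A :: A
c ^ A :: A
c ^ B * A :: A
c ^ a * A :: A
c ^ a * B :: A
c ^ a * c :: A
c ^ a * c :: B
c ^ a * c :: a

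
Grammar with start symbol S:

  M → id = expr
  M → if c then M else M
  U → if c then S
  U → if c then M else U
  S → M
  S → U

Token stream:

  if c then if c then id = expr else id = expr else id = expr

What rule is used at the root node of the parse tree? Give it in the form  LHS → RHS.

S → M

[S [M if c then [M if c then [M id = expr] else [M id = expr]] else [M id = expr]]]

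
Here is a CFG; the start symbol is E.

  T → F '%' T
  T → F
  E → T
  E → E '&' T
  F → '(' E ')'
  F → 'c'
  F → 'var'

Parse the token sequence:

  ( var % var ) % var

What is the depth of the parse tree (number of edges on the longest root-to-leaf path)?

[E [T [F ( [E [T [F var] % [T [F var]]]] )] % [T [F var]]]]

7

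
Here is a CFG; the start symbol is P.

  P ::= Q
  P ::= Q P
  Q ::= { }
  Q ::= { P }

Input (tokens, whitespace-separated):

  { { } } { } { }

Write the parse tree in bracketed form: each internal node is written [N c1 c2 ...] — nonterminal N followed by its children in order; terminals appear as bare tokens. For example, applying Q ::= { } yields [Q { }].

[P [Q { [P [Q { }]] }] [P [Q { }] [P [Q { }]]]]

P
Q P
{ P } P
{ Q } P
{ { } } P
{ { } } Q P
{ { } } { } P
{ { } } { } Q
{ { } } { } { }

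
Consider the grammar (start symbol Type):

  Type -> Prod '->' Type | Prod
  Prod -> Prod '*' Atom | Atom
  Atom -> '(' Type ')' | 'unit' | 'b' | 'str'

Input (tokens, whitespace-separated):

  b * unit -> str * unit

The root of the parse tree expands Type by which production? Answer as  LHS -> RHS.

Type -> Prod '->' Type

[Type [Prod [Prod [Atom b]] * [Atom unit]] -> [Type [Prod [Prod [Atom str]] * [Atom unit]]]]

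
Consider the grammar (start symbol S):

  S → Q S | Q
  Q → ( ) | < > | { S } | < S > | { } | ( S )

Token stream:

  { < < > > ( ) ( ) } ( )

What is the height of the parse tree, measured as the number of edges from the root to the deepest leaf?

6

[S [Q { [S [Q < [S [Q < >]] >] [S [Q ( )] [S [Q ( )]]]] }] [S [Q ( )]]]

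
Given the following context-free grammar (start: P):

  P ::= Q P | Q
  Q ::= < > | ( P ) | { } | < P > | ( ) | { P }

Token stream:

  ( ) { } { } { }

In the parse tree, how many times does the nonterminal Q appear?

4

[P [Q ( )] [P [Q { }] [P [Q { }] [P [Q { }]]]]]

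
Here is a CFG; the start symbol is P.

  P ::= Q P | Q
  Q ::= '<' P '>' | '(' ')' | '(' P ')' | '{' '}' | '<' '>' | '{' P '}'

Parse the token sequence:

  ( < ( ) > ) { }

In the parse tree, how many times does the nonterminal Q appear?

[P [Q ( [P [Q < [P [Q ( )]] >]] )] [P [Q { }]]]

4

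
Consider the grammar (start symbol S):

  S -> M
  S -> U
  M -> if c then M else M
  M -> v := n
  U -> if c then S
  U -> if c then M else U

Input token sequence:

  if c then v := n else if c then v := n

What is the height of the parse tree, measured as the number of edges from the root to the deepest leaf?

[S [U if c then [M v := n] else [U if c then [S [M v := n]]]]]

5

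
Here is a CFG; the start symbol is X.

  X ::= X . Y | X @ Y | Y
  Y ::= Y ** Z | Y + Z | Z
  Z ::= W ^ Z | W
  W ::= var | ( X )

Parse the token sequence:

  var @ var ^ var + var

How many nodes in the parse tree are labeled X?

2

[X [X [Y [Z [W var]]]] @ [Y [Y [Z [W var] ^ [Z [W var]]]] + [Z [W var]]]]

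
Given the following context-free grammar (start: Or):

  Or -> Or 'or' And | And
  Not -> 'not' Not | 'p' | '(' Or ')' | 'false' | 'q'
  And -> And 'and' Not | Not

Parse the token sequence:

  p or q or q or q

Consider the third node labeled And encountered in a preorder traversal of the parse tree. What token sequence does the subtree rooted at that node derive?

[Or [Or [Or [Or [And [Not p]]] or [And [Not q]]] or [And [Not q]]] or [And [Not q]]]

q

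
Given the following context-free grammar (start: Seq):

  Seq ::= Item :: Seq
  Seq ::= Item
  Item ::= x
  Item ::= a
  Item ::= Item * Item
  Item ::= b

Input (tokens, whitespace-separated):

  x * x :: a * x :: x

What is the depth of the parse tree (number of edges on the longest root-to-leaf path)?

[Seq [Item [Item x] * [Item x]] :: [Seq [Item [Item a] * [Item x]] :: [Seq [Item x]]]]

4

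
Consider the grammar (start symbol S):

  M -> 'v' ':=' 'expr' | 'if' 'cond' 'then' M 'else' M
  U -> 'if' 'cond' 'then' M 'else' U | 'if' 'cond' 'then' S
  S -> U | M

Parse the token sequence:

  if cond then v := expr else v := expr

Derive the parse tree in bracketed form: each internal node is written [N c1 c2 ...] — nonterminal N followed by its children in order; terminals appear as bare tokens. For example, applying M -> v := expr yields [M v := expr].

[S [M if cond then [M v := expr] else [M v := expr]]]

S
M
if cond then M else M
if cond then v := expr else M
if cond then v := expr else v := expr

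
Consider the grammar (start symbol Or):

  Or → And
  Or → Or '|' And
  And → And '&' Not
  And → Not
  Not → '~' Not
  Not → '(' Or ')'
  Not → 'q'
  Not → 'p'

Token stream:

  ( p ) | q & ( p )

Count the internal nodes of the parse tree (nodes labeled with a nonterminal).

14

[Or [Or [And [Not ( [Or [And [Not p]]] )]]] | [And [And [Not q]] & [Not ( [Or [And [Not p]]] )]]]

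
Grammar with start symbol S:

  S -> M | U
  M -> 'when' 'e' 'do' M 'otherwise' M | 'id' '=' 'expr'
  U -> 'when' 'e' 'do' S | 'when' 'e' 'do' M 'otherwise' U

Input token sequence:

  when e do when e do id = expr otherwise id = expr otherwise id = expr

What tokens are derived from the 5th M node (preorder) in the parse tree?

[S [M when e do [M when e do [M id = expr] otherwise [M id = expr]] otherwise [M id = expr]]]

id = expr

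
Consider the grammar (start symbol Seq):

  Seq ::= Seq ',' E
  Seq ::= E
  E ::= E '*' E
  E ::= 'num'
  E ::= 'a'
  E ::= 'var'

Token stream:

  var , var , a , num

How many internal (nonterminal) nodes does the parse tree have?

[Seq [Seq [Seq [Seq [E var]] , [E var]] , [E a]] , [E num]]

8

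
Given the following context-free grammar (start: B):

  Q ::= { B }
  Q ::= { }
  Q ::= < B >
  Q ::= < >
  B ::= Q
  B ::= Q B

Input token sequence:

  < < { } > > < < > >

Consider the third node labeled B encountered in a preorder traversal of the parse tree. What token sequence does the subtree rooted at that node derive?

{ }

[B [Q < [B [Q < [B [Q { }]] >]] >] [B [Q < [B [Q < >]] >]]]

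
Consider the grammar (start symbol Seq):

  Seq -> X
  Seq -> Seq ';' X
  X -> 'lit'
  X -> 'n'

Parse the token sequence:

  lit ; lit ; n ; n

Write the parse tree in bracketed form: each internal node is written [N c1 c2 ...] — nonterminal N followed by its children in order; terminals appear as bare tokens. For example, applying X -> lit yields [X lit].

Seq
Seq ; X
Seq ; X ; X
Seq ; X ; X ; X
X ; X ; X ; X
lit ; X ; X ; X
lit ; lit ; X ; X
lit ; lit ; n ; X
lit ; lit ; n ; n

[Seq [Seq [Seq [Seq [X lit]] ; [X lit]] ; [X n]] ; [X n]]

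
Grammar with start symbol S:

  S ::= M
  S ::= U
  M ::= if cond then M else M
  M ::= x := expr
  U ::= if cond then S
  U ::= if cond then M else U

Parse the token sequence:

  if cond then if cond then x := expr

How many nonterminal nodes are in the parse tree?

6

[S [U if cond then [S [U if cond then [S [M x := expr]]]]]]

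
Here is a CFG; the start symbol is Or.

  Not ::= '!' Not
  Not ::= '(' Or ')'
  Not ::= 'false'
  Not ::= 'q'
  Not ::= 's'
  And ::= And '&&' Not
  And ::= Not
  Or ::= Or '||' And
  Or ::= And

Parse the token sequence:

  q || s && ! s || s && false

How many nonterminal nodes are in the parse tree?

14

[Or [Or [Or [And [Not q]]] || [And [And [Not s]] && [Not ! [Not s]]]] || [And [And [Not s]] && [Not false]]]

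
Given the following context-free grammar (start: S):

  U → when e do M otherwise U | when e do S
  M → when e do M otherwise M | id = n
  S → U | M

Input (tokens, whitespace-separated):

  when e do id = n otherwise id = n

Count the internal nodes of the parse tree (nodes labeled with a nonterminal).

4

[S [M when e do [M id = n] otherwise [M id = n]]]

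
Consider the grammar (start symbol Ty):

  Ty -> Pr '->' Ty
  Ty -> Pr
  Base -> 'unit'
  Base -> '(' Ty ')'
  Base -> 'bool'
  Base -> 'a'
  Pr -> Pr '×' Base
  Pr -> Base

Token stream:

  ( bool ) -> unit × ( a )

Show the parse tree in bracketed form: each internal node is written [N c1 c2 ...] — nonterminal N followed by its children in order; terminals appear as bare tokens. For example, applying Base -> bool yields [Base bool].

[Ty [Pr [Base ( [Ty [Pr [Base bool]]] )]] -> [Ty [Pr [Pr [Base unit]] × [Base ( [Ty [Pr [Base a]]] )]]]]

Ty
Pr -> Ty
Base -> Ty
( Ty ) -> Ty
( Pr ) -> Ty
( Base ) -> Ty
( bool ) -> Ty
( bool ) -> Pr
( bool ) -> Pr × Base
( bool ) -> Base × Base
( bool ) -> unit × Base
( bool ) -> unit × ( Ty )
( bool ) -> unit × ( Pr )
( bool ) -> unit × ( Base )
( bool ) -> unit × ( a )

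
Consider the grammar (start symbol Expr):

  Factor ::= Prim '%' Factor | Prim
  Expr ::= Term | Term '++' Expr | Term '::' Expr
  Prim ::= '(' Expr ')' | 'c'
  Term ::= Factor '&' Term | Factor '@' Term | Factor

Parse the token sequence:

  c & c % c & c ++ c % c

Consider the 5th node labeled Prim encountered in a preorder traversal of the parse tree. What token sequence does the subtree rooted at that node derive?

[Expr [Term [Factor [Prim c]] & [Term [Factor [Prim c] % [Factor [Prim c]]] & [Term [Factor [Prim c]]]]] ++ [Expr [Term [Factor [Prim c] % [Factor [Prim c]]]]]]

c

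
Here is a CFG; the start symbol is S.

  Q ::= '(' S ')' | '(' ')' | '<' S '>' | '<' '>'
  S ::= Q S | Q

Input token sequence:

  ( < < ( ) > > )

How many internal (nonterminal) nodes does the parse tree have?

[S [Q ( [S [Q < [S [Q < [S [Q ( )]] >]] >]] )]]

8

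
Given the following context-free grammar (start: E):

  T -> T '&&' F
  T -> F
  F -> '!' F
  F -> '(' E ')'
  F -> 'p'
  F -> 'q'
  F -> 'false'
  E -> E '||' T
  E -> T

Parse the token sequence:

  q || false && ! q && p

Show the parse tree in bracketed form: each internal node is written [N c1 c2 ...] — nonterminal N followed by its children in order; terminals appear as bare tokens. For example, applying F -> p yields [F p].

[E [E [T [F q]]] || [T [T [T [F false]] && [F ! [F q]]] && [F p]]]

E
E || T
T || T
F || T
q || T
q || T && F
q || T && F && F
q || F && F && F
q || false && F && F
q || false && ! F && F
q || false && ! q && F
q || false && ! q && p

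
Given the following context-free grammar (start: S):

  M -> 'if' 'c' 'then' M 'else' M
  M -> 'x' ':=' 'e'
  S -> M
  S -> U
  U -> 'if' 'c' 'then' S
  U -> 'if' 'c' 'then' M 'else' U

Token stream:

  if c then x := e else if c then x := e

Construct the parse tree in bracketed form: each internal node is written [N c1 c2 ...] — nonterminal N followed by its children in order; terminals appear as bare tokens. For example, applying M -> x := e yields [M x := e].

[S [U if c then [M x := e] else [U if c then [S [M x := e]]]]]

S
U
if c then M else U
if c then x := e else U
if c then x := e else if c then S
if c then x := e else if c then M
if c then x := e else if c then x := e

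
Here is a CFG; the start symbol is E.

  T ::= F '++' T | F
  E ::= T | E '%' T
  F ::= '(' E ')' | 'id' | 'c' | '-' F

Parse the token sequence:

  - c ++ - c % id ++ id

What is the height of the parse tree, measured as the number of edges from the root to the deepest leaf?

6

[E [E [T [F - [F c]] ++ [T [F - [F c]]]]] % [T [F id] ++ [T [F id]]]]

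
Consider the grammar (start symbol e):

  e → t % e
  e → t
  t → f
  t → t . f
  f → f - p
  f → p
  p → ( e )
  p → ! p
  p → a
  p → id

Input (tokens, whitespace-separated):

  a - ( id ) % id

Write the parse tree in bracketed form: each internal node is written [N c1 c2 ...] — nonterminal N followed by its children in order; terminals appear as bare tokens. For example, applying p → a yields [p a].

e
t % e
f % e
f - p % e
p - p % e
a - p % e
a - ( e ) % e
a - ( t ) % e
a - ( f ) % e
a - ( p ) % e
a - ( id ) % e
a - ( id ) % t
a - ( id ) % f
a - ( id ) % p
a - ( id ) % id

[e [t [f [f [p a]] - [p ( [e [t [f [p id]]]] )]]] % [e [t [f [p id]]]]]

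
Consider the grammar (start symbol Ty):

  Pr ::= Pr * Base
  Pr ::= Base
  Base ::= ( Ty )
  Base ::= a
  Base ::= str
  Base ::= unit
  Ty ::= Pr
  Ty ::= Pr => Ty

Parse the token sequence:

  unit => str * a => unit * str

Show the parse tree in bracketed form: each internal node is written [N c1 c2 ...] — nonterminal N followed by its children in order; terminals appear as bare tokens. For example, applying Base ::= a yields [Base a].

[Ty [Pr [Base unit]] => [Ty [Pr [Pr [Base str]] * [Base a]] => [Ty [Pr [Pr [Base unit]] * [Base str]]]]]

Ty
Pr => Ty
Base => Ty
unit => Ty
unit => Pr => Ty
unit => Pr * Base => Ty
unit => Base * Base => Ty
unit => str * Base => Ty
unit => str * a => Ty
unit => str * a => Pr
unit => str * a => Pr * Base
unit => str * a => Base * Base
unit => str * a => unit * Base
unit => str * a => unit * str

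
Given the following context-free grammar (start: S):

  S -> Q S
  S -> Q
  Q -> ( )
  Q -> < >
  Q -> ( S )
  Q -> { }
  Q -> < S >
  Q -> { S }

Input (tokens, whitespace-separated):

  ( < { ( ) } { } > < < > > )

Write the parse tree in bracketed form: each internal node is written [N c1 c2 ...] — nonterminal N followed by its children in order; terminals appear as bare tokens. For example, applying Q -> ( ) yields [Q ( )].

S
Q
( S )
( Q S )
( < S > S )
( < Q S > S )
( < { S } S > S )
( < { Q } S > S )
( < { ( ) } S > S )
( < { ( ) } Q > S )
( < { ( ) } { } > S )
( < { ( ) } { } > Q )
( < { ( ) } { } > < S > )
( < { ( ) } { } > < Q > )
( < { ( ) } { } > < < > > )

[S [Q ( [S [Q < [S [Q { [S [Q ( )]] }] [S [Q { }]]] >] [S [Q < [S [Q < >]] >]]] )]]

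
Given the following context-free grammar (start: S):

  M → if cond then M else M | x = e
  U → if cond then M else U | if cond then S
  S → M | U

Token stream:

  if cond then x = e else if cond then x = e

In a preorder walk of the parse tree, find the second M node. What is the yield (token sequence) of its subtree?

[S [U if cond then [M x = e] else [U if cond then [S [M x = e]]]]]

x = e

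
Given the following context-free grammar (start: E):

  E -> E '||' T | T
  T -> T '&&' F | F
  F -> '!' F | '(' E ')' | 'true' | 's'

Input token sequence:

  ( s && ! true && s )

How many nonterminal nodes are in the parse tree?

[E [T [F ( [E [T [T [T [F s]] && [F ! [F true]]] && [F s]]] )]]]

11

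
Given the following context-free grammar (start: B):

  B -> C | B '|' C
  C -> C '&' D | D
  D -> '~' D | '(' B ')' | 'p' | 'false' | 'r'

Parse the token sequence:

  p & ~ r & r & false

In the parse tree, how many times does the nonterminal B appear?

1

[B [C [C [C [C [D p]] & [D ~ [D r]]] & [D r]] & [D false]]]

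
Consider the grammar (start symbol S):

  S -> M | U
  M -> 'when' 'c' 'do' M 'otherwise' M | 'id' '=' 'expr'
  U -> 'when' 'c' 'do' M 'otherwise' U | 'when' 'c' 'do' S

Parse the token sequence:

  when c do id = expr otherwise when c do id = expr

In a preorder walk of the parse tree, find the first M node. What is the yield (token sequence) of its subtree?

id = expr

[S [U when c do [M id = expr] otherwise [U when c do [S [M id = expr]]]]]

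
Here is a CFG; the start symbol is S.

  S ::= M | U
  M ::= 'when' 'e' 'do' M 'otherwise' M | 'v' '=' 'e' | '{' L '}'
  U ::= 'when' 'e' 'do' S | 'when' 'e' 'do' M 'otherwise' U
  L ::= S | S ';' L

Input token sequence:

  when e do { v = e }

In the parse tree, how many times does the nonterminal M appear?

[S [U when e do [S [M { [L [S [M v = e]]] }]]]]

2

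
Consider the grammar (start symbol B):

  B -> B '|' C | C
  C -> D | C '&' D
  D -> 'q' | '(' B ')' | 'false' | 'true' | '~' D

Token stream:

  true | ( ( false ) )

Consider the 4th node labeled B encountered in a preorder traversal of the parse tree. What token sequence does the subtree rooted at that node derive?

false

[B [B [C [D true]]] | [C [D ( [B [C [D ( [B [C [D false]]] )]]] )]]]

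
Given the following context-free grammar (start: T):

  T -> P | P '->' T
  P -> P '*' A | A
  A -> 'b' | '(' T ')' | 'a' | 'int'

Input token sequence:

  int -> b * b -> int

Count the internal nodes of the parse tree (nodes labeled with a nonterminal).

11

[T [P [A int]] -> [T [P [P [A b]] * [A b]] -> [T [P [A int]]]]]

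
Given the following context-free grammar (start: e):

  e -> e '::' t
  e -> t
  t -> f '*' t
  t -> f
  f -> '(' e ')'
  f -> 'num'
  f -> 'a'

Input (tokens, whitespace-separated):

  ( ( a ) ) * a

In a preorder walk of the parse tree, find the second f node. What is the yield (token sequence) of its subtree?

[e [t [f ( [e [t [f ( [e [t [f a]]] )]]] )] * [t [f a]]]]

( a )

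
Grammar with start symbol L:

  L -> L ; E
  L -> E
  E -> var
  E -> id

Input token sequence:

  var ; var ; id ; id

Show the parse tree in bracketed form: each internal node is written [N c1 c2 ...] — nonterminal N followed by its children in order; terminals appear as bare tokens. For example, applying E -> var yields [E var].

L
L ; E
L ; E ; E
L ; E ; E ; E
E ; E ; E ; E
var ; E ; E ; E
var ; var ; E ; E
var ; var ; id ; E
var ; var ; id ; id

[L [L [L [L [E var]] ; [E var]] ; [E id]] ; [E id]]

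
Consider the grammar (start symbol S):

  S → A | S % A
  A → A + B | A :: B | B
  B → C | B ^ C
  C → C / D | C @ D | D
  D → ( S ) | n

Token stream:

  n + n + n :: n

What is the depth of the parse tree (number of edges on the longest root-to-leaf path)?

[S [A [A [A [A [B [C [D n]]]] + [B [C [D n]]]] + [B [C [D n]]]] :: [B [C [D n]]]]]

8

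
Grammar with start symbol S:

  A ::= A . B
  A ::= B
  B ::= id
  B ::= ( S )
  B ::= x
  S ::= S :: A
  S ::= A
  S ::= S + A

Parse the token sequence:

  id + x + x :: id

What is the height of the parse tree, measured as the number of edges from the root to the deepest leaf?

6

[S [S [S [S [A [B id]]] + [A [B x]]] + [A [B x]]] :: [A [B id]]]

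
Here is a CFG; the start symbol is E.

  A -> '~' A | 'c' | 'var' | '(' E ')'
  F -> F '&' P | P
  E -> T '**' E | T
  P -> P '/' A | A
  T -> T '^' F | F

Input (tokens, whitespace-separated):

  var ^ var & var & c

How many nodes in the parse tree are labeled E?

[E [T [T [F [P [A var]]]] ^ [F [F [F [P [A var]]] & [P [A var]]] & [P [A c]]]]]

1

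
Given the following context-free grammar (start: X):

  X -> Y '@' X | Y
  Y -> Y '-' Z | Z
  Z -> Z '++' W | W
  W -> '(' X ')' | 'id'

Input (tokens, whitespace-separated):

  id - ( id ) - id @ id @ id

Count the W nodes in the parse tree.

6

[X [Y [Y [Y [Z [W id]]] - [Z [W ( [X [Y [Z [W id]]]] )]]] - [Z [W id]]] @ [X [Y [Z [W id]]] @ [X [Y [Z [W id]]]]]]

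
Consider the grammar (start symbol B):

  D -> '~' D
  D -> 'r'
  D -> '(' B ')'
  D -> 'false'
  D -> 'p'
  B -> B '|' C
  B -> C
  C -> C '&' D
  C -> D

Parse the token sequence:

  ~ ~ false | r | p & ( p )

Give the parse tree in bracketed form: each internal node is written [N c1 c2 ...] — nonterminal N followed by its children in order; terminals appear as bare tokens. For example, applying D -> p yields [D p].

[B [B [B [C [D ~ [D ~ [D false]]]]] | [C [D r]]] | [C [C [D p]] & [D ( [B [C [D p]]] )]]]

B
B | C
B | C | C
C | C | C
D | C | C
~ D | C | C
~ ~ D | C | C
~ ~ false | C | C
~ ~ false | D | C
~ ~ false | r | C
~ ~ false | r | C & D
~ ~ false | r | D & D
~ ~ false | r | p & D
~ ~ false | r | p & ( B )
~ ~ false | r | p & ( C )
~ ~ false | r | p & ( D )
~ ~ false | r | p & ( p )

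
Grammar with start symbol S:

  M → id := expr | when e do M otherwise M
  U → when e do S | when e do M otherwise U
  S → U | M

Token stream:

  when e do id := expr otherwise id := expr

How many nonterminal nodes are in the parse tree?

[S [M when e do [M id := expr] otherwise [M id := expr]]]

4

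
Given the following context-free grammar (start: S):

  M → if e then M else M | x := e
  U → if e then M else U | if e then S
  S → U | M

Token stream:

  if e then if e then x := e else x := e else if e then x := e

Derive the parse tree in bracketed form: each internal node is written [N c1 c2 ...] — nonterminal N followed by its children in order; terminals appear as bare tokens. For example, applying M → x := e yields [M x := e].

S
U
if e then M else U
if e then if e then M else M else U
if e then if e then x := e else M else U
if e then if e then x := e else x := e else U
if e then if e then x := e else x := e else if e then S
if e then if e then x := e else x := e else if e then M
if e then if e then x := e else x := e else if e then x := e

[S [U if e then [M if e then [M x := e] else [M x := e]] else [U if e then [S [M x := e]]]]]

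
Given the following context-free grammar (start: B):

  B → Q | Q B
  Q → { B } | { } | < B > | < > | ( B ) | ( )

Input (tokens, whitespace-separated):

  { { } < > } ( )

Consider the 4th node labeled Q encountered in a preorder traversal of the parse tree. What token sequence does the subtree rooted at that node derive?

[B [Q { [B [Q { }] [B [Q < >]]] }] [B [Q ( )]]]

( )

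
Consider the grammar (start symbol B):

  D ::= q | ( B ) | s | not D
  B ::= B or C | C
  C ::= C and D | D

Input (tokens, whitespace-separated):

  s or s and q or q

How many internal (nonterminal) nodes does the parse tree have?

11

[B [B [B [C [D s]]] or [C [C [D s]] and [D q]]] or [C [D q]]]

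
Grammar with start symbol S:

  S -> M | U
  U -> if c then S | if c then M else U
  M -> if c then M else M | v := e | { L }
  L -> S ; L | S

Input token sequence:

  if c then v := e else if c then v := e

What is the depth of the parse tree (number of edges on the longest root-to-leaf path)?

[S [U if c then [M v := e] else [U if c then [S [M v := e]]]]]

5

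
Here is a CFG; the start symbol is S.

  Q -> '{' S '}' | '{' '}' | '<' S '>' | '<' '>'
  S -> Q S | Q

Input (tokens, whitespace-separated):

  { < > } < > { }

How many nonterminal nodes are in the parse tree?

8

[S [Q { [S [Q < >]] }] [S [Q < >] [S [Q { }]]]]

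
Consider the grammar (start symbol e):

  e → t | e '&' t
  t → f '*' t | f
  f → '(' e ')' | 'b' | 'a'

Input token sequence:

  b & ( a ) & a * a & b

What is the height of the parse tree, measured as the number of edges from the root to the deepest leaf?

8

[e [e [e [e [t [f b]]] & [t [f ( [e [t [f a]]] )]]] & [t [f a] * [t [f a]]]] & [t [f b]]]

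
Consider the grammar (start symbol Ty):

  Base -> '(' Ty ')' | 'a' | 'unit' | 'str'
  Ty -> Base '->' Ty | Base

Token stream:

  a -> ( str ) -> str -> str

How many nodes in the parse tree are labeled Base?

[Ty [Base a] -> [Ty [Base ( [Ty [Base str]] )] -> [Ty [Base str] -> [Ty [Base str]]]]]

5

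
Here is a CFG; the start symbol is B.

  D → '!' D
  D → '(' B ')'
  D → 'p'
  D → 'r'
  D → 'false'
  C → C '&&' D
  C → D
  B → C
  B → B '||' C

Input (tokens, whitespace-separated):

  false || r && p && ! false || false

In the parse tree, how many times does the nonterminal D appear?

[B [B [B [C [D false]]] || [C [C [C [D r]] && [D p]] && [D ! [D false]]]] || [C [D false]]]

6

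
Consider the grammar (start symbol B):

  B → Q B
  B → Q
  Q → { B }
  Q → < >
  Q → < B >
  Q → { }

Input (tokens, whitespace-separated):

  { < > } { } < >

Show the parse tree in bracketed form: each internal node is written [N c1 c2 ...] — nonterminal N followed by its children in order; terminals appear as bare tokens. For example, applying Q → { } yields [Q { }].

B
Q B
{ B } B
{ Q } B
{ < > } B
{ < > } Q B
{ < > } { } B
{ < > } { } Q
{ < > } { } < >

[B [Q { [B [Q < >]] }] [B [Q { }] [B [Q < >]]]]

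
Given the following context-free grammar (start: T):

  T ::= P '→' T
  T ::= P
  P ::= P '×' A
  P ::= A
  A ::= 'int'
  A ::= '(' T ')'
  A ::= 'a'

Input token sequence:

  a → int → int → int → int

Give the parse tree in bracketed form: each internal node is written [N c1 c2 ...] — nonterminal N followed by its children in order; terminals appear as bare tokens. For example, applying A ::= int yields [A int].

T
P → T
A → T
a → T
a → P → T
a → A → T
a → int → T
a → int → P → T
a → int → A → T
a → int → int → T
a → int → int → P → T
a → int → int → A → T
a → int → int → int → T
a → int → int → int → P
a → int → int → int → A
a → int → int → int → int

[T [P [A a]] → [T [P [A int]] → [T [P [A int]] → [T [P [A int]] → [T [P [A int]]]]]]]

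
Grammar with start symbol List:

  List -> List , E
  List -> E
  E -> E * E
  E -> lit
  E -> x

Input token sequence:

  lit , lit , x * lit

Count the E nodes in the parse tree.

5

[List [List [List [E lit]] , [E lit]] , [E [E x] * [E lit]]]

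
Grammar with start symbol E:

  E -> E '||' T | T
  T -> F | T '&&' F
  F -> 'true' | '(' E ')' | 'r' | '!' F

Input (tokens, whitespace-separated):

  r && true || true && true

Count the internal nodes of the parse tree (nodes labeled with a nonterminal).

[E [E [T [T [F r]] && [F true]]] || [T [T [F true]] && [F true]]]

10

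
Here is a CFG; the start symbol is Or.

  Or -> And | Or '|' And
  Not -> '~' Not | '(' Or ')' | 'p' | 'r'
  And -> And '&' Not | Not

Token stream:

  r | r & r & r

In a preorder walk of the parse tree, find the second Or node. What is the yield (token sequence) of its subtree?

[Or [Or [And [Not r]]] | [And [And [And [Not r]] & [Not r]] & [Not r]]]

r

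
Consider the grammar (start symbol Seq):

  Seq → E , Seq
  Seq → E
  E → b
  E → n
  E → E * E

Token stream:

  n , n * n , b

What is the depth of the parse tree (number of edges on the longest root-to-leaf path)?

4

[Seq [E n] , [Seq [E [E n] * [E n]] , [Seq [E b]]]]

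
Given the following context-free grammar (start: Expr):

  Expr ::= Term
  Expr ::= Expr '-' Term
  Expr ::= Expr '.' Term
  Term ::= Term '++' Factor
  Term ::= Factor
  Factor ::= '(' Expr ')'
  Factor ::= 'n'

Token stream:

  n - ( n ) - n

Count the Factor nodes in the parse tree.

[Expr [Expr [Expr [Term [Factor n]]] - [Term [Factor ( [Expr [Term [Factor n]]] )]]] - [Term [Factor n]]]

4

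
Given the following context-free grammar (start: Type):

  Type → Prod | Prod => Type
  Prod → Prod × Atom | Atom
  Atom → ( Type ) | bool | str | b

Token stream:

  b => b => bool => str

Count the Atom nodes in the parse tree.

4

[Type [Prod [Atom b]] => [Type [Prod [Atom b]] => [Type [Prod [Atom bool]] => [Type [Prod [Atom str]]]]]]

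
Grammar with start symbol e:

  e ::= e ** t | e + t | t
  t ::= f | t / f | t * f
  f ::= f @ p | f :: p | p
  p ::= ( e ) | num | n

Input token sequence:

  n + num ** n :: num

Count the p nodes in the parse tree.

[e [e [e [t [f [p n]]]] + [t [f [p num]]]] ** [t [f [f [p n]] :: [p num]]]]

4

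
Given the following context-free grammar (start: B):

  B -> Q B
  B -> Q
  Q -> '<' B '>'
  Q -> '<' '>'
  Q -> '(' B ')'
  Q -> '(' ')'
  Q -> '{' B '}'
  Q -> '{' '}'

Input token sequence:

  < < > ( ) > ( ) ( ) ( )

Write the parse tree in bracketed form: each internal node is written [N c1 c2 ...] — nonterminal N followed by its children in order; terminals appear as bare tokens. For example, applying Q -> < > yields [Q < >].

[B [Q < [B [Q < >] [B [Q ( )]]] >] [B [Q ( )] [B [Q ( )] [B [Q ( )]]]]]

B
Q B
< B > B
< Q B > B
< < > B > B
< < > Q > B
< < > ( ) > B
< < > ( ) > Q B
< < > ( ) > ( ) B
< < > ( ) > ( ) Q B
< < > ( ) > ( ) ( ) B
< < > ( ) > ( ) ( ) Q
< < > ( ) > ( ) ( ) ( )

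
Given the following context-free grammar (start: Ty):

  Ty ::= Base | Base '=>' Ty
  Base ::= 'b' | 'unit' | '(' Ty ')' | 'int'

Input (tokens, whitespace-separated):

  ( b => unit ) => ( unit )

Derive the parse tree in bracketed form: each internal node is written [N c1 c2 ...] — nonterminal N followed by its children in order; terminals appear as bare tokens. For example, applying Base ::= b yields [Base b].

Ty
Base => Ty
( Ty ) => Ty
( Base => Ty ) => Ty
( b => Ty ) => Ty
( b => Base ) => Ty
( b => unit ) => Ty
( b => unit ) => Base
( b => unit ) => ( Ty )
( b => unit ) => ( Base )
( b => unit ) => ( unit )

[Ty [Base ( [Ty [Base b] => [Ty [Base unit]]] )] => [Ty [Base ( [Ty [Base unit]] )]]]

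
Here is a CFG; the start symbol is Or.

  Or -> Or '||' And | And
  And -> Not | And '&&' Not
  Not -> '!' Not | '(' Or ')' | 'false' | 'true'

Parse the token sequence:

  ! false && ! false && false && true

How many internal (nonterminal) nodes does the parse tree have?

[Or [And [And [And [And [Not ! [Not false]]] && [Not ! [Not false]]] && [Not false]] && [Not true]]]

11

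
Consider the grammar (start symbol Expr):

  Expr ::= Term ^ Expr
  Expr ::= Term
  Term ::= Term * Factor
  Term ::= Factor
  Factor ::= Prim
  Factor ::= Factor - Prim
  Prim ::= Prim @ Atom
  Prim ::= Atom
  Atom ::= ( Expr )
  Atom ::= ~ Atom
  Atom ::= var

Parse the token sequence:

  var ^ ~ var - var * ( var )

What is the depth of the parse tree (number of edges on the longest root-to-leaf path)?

[Expr [Term [Factor [Prim [Atom var]]]] ^ [Expr [Term [Term [Factor [Factor [Prim [Atom ~ [Atom var]]]] - [Prim [Atom var]]]] * [Factor [Prim [Atom ( [Expr [Term [Factor [Prim [Atom var]]]]] )]]]]]]

11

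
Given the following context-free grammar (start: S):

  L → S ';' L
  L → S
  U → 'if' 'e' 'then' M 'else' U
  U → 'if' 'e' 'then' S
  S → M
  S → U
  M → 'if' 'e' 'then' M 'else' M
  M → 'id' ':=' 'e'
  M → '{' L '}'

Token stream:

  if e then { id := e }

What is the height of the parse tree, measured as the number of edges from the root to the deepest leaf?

7

[S [U if e then [S [M { [L [S [M id := e]]] }]]]]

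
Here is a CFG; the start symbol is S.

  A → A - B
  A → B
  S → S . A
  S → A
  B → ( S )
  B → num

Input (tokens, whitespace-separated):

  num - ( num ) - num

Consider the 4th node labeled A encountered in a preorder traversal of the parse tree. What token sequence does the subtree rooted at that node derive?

[S [A [A [A [B num]] - [B ( [S [A [B num]]] )]] - [B num]]]

num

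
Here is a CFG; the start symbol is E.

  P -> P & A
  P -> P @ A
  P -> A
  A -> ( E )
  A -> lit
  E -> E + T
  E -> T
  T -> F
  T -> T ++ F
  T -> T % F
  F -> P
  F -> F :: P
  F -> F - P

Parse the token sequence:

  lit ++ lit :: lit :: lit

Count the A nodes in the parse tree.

4

[E [T [T [F [P [A lit]]]] ++ [F [F [F [P [A lit]]] :: [P [A lit]]] :: [P [A lit]]]]]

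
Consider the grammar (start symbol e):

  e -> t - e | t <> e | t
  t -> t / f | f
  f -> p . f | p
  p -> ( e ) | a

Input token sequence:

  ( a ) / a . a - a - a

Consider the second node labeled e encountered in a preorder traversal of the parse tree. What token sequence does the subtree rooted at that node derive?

[e [t [t [f [p ( [e [t [f [p a]]]] )]]] / [f [p a] . [f [p a]]]] - [e [t [f [p a]]] - [e [t [f [p a]]]]]]

a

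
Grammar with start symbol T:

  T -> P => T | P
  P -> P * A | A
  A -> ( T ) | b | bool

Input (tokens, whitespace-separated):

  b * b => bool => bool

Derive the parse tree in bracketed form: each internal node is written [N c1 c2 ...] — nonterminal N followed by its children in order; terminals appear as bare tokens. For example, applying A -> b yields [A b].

[T [P [P [A b]] * [A b]] => [T [P [A bool]] => [T [P [A bool]]]]]

T
P => T
P * A => T
A * A => T
b * A => T
b * b => T
b * b => P => T
b * b => A => T
b * b => bool => T
b * b => bool => P
b * b => bool => A
b * b => bool => bool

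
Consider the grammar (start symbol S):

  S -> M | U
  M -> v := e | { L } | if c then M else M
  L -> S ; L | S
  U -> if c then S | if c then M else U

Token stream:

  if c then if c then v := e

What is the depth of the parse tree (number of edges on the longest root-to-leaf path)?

6

[S [U if c then [S [U if c then [S [M v := e]]]]]]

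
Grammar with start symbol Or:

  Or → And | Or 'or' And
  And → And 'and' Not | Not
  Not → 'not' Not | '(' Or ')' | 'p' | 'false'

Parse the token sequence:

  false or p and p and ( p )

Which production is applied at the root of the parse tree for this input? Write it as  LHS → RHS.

[Or [Or [And [Not false]]] or [And [And [And [Not p]] and [Not p]] and [Not ( [Or [And [Not p]]] )]]]

Or → Or 'or' And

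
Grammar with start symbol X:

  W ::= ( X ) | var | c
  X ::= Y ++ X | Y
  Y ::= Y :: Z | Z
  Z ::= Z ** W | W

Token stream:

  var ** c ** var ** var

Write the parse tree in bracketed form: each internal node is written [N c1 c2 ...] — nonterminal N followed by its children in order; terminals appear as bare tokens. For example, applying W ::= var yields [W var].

[X [Y [Z [Z [Z [Z [W var]] ** [W c]] ** [W var]] ** [W var]]]]

X
Y
Z
Z ** W
Z ** W ** W
Z ** W ** W ** W
W ** W ** W ** W
var ** W ** W ** W
var ** c ** W ** W
var ** c ** var ** W
var ** c ** var ** var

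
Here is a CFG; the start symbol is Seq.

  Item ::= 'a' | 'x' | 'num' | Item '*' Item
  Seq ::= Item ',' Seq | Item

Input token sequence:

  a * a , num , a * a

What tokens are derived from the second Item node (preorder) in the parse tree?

a

[Seq [Item [Item a] * [Item a]] , [Seq [Item num] , [Seq [Item [Item a] * [Item a]]]]]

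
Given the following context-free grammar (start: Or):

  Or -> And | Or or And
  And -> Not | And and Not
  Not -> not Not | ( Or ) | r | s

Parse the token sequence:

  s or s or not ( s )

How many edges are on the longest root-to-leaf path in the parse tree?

7

[Or [Or [Or [And [Not s]]] or [And [Not s]]] or [And [Not not [Not ( [Or [And [Not s]]] )]]]]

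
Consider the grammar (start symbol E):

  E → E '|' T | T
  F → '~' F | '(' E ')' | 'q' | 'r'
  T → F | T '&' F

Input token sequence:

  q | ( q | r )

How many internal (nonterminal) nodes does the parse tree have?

12

[E [E [T [F q]]] | [T [F ( [E [E [T [F q]]] | [T [F r]]] )]]]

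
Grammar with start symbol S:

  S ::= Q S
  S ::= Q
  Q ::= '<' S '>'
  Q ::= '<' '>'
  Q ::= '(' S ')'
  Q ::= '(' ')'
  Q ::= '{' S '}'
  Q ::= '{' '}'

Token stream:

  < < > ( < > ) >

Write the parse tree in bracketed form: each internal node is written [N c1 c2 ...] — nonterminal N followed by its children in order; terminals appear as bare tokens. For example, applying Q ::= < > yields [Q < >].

S
Q
< S >
< Q S >
< < > S >
< < > Q >
< < > ( S ) >
< < > ( Q ) >
< < > ( < > ) >

[S [Q < [S [Q < >] [S [Q ( [S [Q < >]] )]]] >]]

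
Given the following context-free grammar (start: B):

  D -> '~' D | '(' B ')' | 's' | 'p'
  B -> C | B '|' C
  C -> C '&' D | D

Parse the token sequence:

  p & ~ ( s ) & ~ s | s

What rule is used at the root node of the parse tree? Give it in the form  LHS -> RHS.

[B [B [C [C [C [D p]] & [D ~ [D ( [B [C [D s]]] )]]] & [D ~ [D s]]]] | [C [D s]]]

B -> B '|' C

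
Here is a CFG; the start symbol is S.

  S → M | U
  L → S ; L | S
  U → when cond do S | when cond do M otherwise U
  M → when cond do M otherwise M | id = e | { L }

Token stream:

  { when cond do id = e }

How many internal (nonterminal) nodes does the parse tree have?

[S [M { [L [S [U when cond do [S [M id = e]]]]] }]]

7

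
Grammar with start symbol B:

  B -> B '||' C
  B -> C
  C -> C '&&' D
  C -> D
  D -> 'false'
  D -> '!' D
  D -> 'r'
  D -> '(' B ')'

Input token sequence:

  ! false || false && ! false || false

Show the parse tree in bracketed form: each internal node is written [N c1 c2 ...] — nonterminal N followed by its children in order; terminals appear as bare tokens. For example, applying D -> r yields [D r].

[B [B [B [C [D ! [D false]]]] || [C [C [D false]] && [D ! [D false]]]] || [C [D false]]]

B
B || C
B || C || C
C || C || C
D || C || C
! D || C || C
! false || C || C
! false || C && D || C
! false || D && D || C
! false || false && D || C
! false || false && ! D || C
! false || false && ! false || C
! false || false && ! false || D
! false || false && ! false || false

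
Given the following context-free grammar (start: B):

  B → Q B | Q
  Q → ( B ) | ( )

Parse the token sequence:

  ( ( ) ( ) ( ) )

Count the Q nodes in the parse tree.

[B [Q ( [B [Q ( )] [B [Q ( )] [B [Q ( )]]]] )]]

4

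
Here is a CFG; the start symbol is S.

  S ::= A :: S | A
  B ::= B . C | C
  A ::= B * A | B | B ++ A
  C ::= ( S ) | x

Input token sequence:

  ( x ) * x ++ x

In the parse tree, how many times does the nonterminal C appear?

4

[S [A [B [C ( [S [A [B [C x]]]] )]] * [A [B [C x]] ++ [A [B [C x]]]]]]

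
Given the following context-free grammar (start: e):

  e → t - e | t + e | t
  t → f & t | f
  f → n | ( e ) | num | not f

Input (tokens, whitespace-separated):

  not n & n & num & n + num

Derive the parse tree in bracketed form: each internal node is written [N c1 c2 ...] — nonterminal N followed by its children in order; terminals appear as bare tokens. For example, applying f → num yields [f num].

e
t + e
f & t + e
not f & t + e
not n & t + e
not n & f & t + e
not n & n & t + e
not n & n & f & t + e
not n & n & num & t + e
not n & n & num & f + e
not n & n & num & n + e
not n & n & num & n + t
not n & n & num & n + f
not n & n & num & n + num

[e [t [f not [f n]] & [t [f n] & [t [f num] & [t [f n]]]]] + [e [t [f num]]]]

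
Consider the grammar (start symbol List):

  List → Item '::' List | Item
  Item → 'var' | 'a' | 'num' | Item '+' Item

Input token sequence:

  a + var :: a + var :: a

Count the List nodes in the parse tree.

[List [Item [Item a] + [Item var]] :: [List [Item [Item a] + [Item var]] :: [List [Item a]]]]

3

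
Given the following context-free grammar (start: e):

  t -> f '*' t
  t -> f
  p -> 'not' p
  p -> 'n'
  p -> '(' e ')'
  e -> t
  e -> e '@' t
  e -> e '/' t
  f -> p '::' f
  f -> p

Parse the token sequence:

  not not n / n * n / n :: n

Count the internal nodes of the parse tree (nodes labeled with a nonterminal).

19

[e [e [e [t [f [p not [p not [p n]]]]]] / [t [f [p n]] * [t [f [p n]]]]] / [t [f [p n] :: [f [p n]]]]]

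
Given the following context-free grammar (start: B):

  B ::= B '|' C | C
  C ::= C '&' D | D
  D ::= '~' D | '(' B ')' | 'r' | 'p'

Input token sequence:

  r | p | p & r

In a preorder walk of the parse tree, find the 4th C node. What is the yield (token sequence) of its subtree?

p

[B [B [B [C [D r]]] | [C [D p]]] | [C [C [D p]] & [D r]]]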